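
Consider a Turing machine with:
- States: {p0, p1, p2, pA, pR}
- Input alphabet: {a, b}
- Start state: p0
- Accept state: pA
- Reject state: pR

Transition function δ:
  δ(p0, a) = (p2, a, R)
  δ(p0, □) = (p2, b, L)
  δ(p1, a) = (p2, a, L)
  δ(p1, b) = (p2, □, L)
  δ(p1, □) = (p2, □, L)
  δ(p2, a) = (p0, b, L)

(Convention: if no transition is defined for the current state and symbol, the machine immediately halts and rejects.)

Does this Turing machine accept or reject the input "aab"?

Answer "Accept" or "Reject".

Execution trace:
Initial: [p0]aab
Step 1: δ(p0, a) = (p2, a, R) → a[p2]ab
Step 2: δ(p2, a) = (p0, b, L) → [p0]abb
Step 3: δ(p0, a) = (p2, a, R) → a[p2]bb

No transition is defined for δ(p2, b). By convention the machine halts and rejects.

Answer: Reject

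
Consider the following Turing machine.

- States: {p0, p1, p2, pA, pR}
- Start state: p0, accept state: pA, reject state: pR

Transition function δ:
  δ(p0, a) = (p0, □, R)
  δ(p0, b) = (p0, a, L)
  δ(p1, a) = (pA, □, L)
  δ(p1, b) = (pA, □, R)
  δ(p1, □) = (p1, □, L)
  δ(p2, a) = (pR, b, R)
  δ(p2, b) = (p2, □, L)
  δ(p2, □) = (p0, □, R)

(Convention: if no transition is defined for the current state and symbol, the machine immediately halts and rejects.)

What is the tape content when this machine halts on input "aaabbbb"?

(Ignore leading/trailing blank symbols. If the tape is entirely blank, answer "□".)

Execution trace:
Initial: [p0]aaabbbb
Step 1: δ(p0, a) = (p0, □, R) → □[p0]aabbbb
Step 2: δ(p0, a) = (p0, □, R) → □□[p0]abbbb
Step 3: δ(p0, a) = (p0, □, R) → □□□[p0]bbbb
Step 4: δ(p0, b) = (p0, a, L) → □□[p0]□abbb

No transition is defined for δ(p0, □). By convention the machine halts and rejects.

Final tape (ignoring leading/trailing blanks): abbb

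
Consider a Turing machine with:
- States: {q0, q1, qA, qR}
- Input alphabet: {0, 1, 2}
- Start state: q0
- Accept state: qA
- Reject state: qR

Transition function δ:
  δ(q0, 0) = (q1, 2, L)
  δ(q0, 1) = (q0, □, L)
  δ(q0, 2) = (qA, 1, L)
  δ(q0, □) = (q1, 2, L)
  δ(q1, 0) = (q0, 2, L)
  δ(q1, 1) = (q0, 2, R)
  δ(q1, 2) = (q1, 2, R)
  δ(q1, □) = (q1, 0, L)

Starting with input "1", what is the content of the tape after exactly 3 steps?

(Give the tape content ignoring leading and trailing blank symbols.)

Execution trace:
Initial: [q0]1
Step 1: δ(q0, 1) = (q0, □, L) → [q0]□□
Step 2: δ(q0, □) = (q1, 2, L) → [q1]□2□
Step 3: δ(q1, □) = (q1, 0, L) → [q1]□02□

After 3 steps, the tape (ignoring leading/trailing blanks) is: 02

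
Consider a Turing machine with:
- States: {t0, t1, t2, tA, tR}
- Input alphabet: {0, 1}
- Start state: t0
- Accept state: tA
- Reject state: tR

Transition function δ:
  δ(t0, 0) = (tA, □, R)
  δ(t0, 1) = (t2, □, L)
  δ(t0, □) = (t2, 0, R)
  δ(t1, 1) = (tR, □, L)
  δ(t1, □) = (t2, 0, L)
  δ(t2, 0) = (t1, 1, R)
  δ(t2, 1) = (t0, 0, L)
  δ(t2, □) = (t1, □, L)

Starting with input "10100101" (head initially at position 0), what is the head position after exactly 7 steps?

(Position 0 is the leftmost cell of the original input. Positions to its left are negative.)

Execution trace (head position shown):
Step 0: [t0]10100101  (head at position 0)
Step 1: move left → [t2]□□0100101  (head at position -1)
Step 2: move left → [t1]□□□0100101  (head at position -2)
Step 3: move left → [t2]□0□□0100101  (head at position -3)
Step 4: move left → [t1]□□0□□0100101  (head at position -4)
Step 5: move left → [t2]□0□0□□0100101  (head at position -5)
Step 6: move left → [t1]□□0□0□□0100101  (head at position -6)
Step 7: move left → [t2]□0□0□0□□0100101  (head at position -7)

After 7 steps, the head is at position -7.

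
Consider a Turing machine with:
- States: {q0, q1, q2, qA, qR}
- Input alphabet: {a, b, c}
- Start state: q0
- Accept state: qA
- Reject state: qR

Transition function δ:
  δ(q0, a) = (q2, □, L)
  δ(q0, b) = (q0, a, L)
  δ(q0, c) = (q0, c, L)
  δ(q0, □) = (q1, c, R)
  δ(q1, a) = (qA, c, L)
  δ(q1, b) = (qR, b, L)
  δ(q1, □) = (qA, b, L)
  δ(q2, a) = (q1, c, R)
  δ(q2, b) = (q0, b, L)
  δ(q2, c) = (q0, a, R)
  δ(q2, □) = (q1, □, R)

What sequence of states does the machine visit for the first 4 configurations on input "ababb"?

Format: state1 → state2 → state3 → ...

Execution trace:
Initial: [q0]ababb
Step 1: δ(q0, a) = (q2, □, L) → [q2]□□babb
Step 2: δ(q2, □) = (q1, □, R) → □[q1]□babb
Step 3: δ(q1, □) = (qA, b, L) → [qA]□bbabb

The machine reaches the accept state qA and halts.

State sequence: q0 → q2 → q1 → qA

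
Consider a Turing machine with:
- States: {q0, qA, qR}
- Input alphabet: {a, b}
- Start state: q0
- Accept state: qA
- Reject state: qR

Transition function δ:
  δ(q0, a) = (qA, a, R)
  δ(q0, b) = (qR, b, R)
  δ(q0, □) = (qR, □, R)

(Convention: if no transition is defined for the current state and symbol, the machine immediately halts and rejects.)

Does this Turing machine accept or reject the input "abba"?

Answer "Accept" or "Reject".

Execution trace:
Initial: [q0]abba
Step 1: δ(q0, a) = (qA, a, R) → a[qA]bba

The machine reaches the accept state qA and halts.

Answer: Accept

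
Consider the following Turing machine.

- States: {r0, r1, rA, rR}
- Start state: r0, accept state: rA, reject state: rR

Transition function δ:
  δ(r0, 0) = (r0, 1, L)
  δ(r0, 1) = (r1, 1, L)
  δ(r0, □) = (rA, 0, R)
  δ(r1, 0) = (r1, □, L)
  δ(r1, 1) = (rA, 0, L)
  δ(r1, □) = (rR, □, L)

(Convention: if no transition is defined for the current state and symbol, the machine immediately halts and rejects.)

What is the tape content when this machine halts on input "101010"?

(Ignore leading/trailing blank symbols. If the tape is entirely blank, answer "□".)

Execution trace:
Initial: [r0]101010
Step 1: δ(r0, 1) = (r1, 1, L) → [r1]□101010
Step 2: δ(r1, □) = (rR, □, L) → [rR]□□101010

The machine reaches the reject state rR and halts.

Final tape (ignoring leading/trailing blanks): 101010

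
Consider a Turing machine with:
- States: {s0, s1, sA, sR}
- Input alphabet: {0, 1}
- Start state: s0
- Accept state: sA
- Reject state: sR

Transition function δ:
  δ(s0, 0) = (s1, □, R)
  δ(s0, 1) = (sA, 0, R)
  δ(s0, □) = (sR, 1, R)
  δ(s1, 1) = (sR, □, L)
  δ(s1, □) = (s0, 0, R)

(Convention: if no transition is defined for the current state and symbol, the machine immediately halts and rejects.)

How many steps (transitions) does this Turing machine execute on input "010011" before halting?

Execution trace:
Initial: [s0]010011
Step 1: δ(s0, 0) = (s1, □, R) → □[s1]10011
Step 2: δ(s1, 1) = (sR, □, L) → [sR]□□0011

The machine reaches the reject state sR and halts.

The machine executed 2 steps before halting.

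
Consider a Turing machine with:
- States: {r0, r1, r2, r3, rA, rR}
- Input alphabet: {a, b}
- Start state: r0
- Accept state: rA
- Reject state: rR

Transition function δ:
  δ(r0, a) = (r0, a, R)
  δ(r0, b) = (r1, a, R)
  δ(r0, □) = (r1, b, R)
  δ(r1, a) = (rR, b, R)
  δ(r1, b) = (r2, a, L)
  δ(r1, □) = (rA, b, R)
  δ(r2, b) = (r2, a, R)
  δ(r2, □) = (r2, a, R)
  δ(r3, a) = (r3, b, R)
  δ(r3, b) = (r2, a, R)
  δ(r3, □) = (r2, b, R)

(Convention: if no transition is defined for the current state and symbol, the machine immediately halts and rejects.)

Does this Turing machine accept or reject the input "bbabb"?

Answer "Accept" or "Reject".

Execution trace:
Initial: [r0]bbabb
Step 1: δ(r0, b) = (r1, a, R) → a[r1]babb
Step 2: δ(r1, b) = (r2, a, L) → [r2]aaabb

No transition is defined for δ(r2, a). By convention the machine halts and rejects.

Answer: Reject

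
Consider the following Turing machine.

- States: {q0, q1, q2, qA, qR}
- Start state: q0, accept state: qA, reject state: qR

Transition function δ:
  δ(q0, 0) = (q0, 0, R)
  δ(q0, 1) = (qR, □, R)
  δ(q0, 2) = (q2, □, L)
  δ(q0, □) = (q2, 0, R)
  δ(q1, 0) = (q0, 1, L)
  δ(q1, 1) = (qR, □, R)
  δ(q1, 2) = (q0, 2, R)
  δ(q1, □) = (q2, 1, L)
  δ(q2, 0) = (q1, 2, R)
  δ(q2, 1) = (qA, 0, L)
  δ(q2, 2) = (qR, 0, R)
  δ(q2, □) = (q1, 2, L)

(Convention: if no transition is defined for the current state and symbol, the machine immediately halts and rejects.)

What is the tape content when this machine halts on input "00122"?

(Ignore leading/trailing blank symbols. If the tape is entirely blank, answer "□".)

Execution trace:
Initial: [q0]00122
Step 1: δ(q0, 0) = (q0, 0, R) → 0[q0]0122
Step 2: δ(q0, 0) = (q0, 0, R) → 00[q0]122
Step 3: δ(q0, 1) = (qR, □, R) → 00□[qR]22

The machine reaches the reject state qR and halts.

Final tape (ignoring leading/trailing blanks): 00□22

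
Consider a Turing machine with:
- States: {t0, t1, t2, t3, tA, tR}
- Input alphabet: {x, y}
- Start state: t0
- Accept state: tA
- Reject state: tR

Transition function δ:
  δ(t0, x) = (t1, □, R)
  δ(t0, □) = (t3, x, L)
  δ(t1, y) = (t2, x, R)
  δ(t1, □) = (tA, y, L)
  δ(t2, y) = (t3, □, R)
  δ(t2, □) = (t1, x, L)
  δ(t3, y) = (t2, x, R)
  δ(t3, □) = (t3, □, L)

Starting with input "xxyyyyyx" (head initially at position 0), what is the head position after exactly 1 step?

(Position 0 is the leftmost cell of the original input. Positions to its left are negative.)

Execution trace (head position shown):
Step 0: [t0]xxyyyyyx  (head at position 0)
Step 1: move right → □[t1]xyyyyyx  (head at position 1)

After 1 step, the head is at position 1.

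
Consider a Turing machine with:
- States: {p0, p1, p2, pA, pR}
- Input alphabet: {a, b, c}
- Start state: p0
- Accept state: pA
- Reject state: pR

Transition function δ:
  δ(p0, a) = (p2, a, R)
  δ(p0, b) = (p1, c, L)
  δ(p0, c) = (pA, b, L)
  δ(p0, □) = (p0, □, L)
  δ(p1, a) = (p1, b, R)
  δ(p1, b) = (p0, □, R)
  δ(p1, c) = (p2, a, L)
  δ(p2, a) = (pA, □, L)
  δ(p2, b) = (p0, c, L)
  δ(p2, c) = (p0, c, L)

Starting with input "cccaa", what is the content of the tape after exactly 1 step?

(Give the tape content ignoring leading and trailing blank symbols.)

Execution trace:
Initial: [p0]cccaa
Step 1: δ(p0, c) = (pA, b, L) → [pA]□bccaa

The machine reaches the accept state pA and halts.

After 1 step, the tape (ignoring leading/trailing blanks) is: bccaa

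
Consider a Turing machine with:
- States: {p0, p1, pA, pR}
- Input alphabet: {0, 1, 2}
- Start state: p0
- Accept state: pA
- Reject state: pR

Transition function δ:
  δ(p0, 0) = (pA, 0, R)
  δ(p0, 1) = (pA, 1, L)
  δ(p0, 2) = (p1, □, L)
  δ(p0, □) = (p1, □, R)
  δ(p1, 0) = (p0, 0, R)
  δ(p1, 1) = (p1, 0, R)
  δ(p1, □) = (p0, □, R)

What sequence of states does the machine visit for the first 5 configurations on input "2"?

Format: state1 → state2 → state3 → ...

Execution trace:
Initial: [p0]2
Step 1: δ(p0, 2) = (p1, □, L) → [p1]□□
Step 2: δ(p1, □) = (p0, □, R) → □[p0]□
Step 3: δ(p0, □) = (p1, □, R) → □□[p1]□
Step 4: δ(p1, □) = (p0, □, R) → □□□[p0]□

State sequence: p0 → p1 → p0 → p1 → p0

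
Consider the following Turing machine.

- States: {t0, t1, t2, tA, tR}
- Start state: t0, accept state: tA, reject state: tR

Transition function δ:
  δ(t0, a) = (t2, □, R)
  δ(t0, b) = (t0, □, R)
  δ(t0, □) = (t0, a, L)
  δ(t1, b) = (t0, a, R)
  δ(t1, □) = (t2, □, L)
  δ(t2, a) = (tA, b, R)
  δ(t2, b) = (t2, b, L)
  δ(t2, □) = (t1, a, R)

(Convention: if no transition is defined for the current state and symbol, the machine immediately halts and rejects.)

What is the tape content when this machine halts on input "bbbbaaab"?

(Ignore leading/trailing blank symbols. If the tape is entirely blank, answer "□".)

Execution trace:
Initial: [t0]bbbbaaab
Step 1: δ(t0, b) = (t0, □, R) → □[t0]bbbaaab
Step 2: δ(t0, b) = (t0, □, R) → □□[t0]bbaaab
Step 3: δ(t0, b) = (t0, □, R) → □□□[t0]baaab
Step 4: δ(t0, b) = (t0, □, R) → □□□□[t0]aaab
Step 5: δ(t0, a) = (t2, □, R) → □□□□□[t2]aab
Step 6: δ(t2, a) = (tA, b, R) → □□□□□b[tA]ab

The machine reaches the accept state tA and halts.

Final tape (ignoring leading/trailing blanks): bab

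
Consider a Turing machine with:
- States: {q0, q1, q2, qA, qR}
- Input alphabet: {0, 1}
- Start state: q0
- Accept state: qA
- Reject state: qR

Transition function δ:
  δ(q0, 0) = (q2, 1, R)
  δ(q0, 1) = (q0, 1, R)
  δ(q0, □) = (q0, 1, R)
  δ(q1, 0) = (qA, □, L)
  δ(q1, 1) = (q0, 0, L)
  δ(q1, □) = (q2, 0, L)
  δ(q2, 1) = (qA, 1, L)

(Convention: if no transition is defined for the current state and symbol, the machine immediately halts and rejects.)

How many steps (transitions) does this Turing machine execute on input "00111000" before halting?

Execution trace:
Initial: [q0]00111000
Step 1: δ(q0, 0) = (q2, 1, R) → 1[q2]0111000

No transition is defined for δ(q2, 0). By convention the machine halts and rejects.

The machine executed 1 step before halting.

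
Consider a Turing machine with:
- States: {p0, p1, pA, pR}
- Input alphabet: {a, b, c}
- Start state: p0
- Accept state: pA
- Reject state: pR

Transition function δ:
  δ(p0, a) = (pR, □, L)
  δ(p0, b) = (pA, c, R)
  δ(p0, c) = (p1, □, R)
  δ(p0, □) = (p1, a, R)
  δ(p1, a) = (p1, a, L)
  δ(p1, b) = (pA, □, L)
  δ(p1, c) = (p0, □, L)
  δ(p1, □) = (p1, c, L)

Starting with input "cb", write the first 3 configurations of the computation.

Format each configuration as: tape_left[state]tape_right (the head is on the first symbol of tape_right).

Transitions applied:
Step 1: δ(p0, c) = (p1, □, R)
Step 2: δ(p1, b) = (pA, □, L)

The first 3 configurations are:
[p0]cb ⊢ □[p1]b ⊢ [pA]□□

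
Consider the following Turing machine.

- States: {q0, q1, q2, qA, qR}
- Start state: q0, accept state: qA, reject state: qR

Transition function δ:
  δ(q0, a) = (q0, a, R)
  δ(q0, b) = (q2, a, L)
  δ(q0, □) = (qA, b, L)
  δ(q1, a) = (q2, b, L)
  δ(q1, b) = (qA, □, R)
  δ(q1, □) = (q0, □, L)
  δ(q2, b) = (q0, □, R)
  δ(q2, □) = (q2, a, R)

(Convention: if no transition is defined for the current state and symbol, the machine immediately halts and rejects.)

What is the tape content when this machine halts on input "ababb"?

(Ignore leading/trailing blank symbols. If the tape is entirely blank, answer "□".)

Execution trace:
Initial: [q0]ababb
Step 1: δ(q0, a) = (q0, a, R) → a[q0]babb
Step 2: δ(q0, b) = (q2, a, L) → [q2]aaabb

No transition is defined for δ(q2, a). By convention the machine halts and rejects.

Final tape (ignoring leading/trailing blanks): aaabb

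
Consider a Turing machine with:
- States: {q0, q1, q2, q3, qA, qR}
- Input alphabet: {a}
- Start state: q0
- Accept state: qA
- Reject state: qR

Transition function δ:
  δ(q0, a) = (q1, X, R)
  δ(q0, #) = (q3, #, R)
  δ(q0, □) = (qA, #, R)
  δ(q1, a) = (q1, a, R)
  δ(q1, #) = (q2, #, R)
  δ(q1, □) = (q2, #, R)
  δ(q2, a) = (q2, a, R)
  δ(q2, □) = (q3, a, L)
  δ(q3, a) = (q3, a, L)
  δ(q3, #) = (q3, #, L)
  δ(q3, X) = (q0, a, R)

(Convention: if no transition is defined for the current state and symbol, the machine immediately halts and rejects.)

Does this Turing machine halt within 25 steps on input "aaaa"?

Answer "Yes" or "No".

Execution trace:
Initial: [q0]aaaa
Step 1: δ(q0, a) = (q1, X, R) → X[q1]aaa
Step 2: δ(q1, a) = (q1, a, R) → Xa[q1]aa
Step 3: δ(q1, a) = (q1, a, R) → Xaa[q1]a
Step 4: δ(q1, a) = (q1, a, R) → Xaaa[q1]□
Step 5: δ(q1, □) = (q2, #, R) → Xaaa#[q2]□
Step 6: δ(q2, □) = (q3, a, L) → Xaaa[q3]#a
Step 7: δ(q3, #) = (q3, #, L) → Xaa[q3]a#a
Step 8: δ(q3, a) = (q3, a, L) → Xa[q3]aa#a
Step 9: δ(q3, a) = (q3, a, L) → X[q3]aaa#a
Step 10: δ(q3, a) = (q3, a, L) → [q3]Xaaa#a
Step 11: δ(q3, X) = (q0, a, R) → a[q0]aaa#a
Step 12: δ(q0, a) = (q1, X, R) → aX[q1]aa#a
Step 13: δ(q1, a) = (q1, a, R) → aXa[q1]a#a
Step 14: δ(q1, a) = (q1, a, R) → aXaa[q1]#a
Step 15: δ(q1, #) = (q2, #, R) → aXaa#[q2]a
Step 16: δ(q2, a) = (q2, a, R) → aXaa#a[q2]□
Step 17: δ(q2, □) = (q3, a, L) → aXaa#[q3]aa
Step 18: δ(q3, a) = (q3, a, L) → aXaa[q3]#aa
Step 19: δ(q3, #) = (q3, #, L) → aXa[q3]a#aa
Step 20: δ(q3, a) = (q3, a, L) → aX[q3]aa#aa
Step 21: δ(q3, a) = (q3, a, L) → a[q3]Xaa#aa
Step 22: δ(q3, X) = (q0, a, R) → aa[q0]aa#aa
Step 23: δ(q0, a) = (q1, X, R) → aaX[q1]a#aa
Step 24: δ(q1, a) = (q1, a, R) → aaXa[q1]#aa
Step 25: δ(q1, #) = (q2, #, R) → aaXa#[q2]aa

The machine has not reached a halting state after 25 steps.
The machine did not halt within the 25-step bound.

Answer: No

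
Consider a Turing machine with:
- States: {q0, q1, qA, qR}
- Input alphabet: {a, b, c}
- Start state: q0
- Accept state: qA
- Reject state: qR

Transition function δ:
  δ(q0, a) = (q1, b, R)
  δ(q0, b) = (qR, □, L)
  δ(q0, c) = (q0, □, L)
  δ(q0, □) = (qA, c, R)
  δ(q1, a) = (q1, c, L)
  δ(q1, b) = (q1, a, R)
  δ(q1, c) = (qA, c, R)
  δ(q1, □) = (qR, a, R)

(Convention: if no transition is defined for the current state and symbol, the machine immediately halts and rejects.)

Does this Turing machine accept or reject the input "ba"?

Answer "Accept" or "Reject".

Execution trace:
Initial: [q0]ba
Step 1: δ(q0, b) = (qR, □, L) → [qR]□□a

The machine reaches the reject state qR and halts.

Answer: Reject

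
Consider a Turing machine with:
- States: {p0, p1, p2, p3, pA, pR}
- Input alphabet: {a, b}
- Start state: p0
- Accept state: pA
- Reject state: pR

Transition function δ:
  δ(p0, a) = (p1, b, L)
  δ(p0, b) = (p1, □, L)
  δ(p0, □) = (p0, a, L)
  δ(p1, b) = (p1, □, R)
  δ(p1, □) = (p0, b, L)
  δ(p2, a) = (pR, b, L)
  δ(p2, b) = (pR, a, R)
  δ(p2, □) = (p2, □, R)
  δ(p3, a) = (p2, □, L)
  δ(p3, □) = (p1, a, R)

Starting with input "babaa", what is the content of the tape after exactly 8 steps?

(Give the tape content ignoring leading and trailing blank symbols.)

Execution trace:
Initial: [p0]babaa
Step 1: δ(p0, b) = (p1, □, L) → [p1]□□abaa
Step 2: δ(p1, □) = (p0, b, L) → [p0]□b□abaa
Step 3: δ(p0, □) = (p0, a, L) → [p0]□ab□abaa
Step 4: δ(p0, □) = (p0, a, L) → [p0]□aab□abaa
Step 5: δ(p0, □) = (p0, a, L) → [p0]□aaab□abaa
Step 6: δ(p0, □) = (p0, a, L) → [p0]□aaaab□abaa
Step 7: δ(p0, □) = (p0, a, L) → [p0]□aaaaab□abaa
Step 8: δ(p0, □) = (p0, a, L) → [p0]□aaaaaab□abaa

After 8 steps, the tape (ignoring leading/trailing blanks) is: aaaaaab□abaa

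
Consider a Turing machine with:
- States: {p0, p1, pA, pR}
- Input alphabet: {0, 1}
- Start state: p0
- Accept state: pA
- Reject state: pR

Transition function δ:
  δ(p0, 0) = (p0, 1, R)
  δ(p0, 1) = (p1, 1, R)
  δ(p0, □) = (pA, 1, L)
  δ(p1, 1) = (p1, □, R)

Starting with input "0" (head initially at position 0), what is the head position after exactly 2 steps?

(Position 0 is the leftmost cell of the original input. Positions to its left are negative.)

Execution trace (head position shown):
Step 0: [p0]0  (head at position 0)
Step 1: move right → 1[p0]□  (head at position 1)
Step 2: move left → [pA]11  (head at position 0)

After 2 steps, the head is at position 0.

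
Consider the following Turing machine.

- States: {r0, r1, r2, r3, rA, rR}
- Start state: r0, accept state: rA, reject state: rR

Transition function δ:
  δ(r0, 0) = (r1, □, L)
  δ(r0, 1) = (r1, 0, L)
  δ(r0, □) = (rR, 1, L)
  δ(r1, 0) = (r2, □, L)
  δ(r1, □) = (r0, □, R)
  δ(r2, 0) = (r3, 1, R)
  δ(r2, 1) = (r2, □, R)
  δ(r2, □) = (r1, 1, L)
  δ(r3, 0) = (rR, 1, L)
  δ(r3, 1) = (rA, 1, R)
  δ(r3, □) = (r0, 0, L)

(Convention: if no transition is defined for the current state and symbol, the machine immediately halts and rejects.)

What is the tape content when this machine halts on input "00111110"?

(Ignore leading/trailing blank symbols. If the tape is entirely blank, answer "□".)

Execution trace:
Initial: [r0]00111110
Step 1: δ(r0, 0) = (r1, □, L) → [r1]□□0111110
Step 2: δ(r1, □) = (r0, □, R) → □[r0]□0111110
Step 3: δ(r0, □) = (rR, 1, L) → [rR]□10111110

The machine reaches the reject state rR and halts.

Final tape (ignoring leading/trailing blanks): 10111110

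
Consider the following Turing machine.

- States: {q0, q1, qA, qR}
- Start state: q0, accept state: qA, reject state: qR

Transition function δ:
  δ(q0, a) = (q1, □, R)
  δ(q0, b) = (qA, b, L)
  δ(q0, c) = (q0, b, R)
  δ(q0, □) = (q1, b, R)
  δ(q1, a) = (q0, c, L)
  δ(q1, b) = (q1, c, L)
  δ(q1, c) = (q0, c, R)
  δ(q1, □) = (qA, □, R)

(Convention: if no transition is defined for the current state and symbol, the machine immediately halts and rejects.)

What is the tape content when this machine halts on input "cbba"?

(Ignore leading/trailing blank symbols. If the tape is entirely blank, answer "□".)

Execution trace:
Initial: [q0]cbba
Step 1: δ(q0, c) = (q0, b, R) → b[q0]bba
Step 2: δ(q0, b) = (qA, b, L) → [qA]bbba

The machine reaches the accept state qA and halts.

Final tape (ignoring leading/trailing blanks): bbba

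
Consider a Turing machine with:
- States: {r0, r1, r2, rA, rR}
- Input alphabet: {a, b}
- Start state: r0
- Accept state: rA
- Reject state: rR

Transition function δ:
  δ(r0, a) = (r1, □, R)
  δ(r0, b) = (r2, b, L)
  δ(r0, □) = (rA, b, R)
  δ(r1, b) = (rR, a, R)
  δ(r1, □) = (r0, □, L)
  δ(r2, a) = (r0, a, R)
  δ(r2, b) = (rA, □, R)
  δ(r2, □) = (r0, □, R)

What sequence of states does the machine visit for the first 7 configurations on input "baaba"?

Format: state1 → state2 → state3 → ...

Execution trace:
Initial: [r0]baaba
Step 1: δ(r0, b) = (r2, b, L) → [r2]□baaba
Step 2: δ(r2, □) = (r0, □, R) → □[r0]baaba
Step 3: δ(r0, b) = (r2, b, L) → [r2]□baaba
Step 4: δ(r2, □) = (r0, □, R) → □[r0]baaba
Step 5: δ(r0, b) = (r2, b, L) → [r2]□baaba
Step 6: δ(r2, □) = (r0, □, R) → □[r0]baaba

State sequence: r0 → r2 → r0 → r2 → r0 → r2 → r0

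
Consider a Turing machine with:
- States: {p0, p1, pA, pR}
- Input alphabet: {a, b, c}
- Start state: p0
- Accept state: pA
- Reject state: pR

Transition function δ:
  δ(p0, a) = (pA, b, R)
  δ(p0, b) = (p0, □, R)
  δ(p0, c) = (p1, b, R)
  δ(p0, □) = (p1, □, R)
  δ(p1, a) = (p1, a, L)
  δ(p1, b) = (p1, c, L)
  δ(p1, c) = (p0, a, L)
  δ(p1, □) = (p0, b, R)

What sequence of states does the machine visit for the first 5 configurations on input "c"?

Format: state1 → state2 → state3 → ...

Execution trace:
Initial: [p0]c
Step 1: δ(p0, c) = (p1, b, R) → b[p1]□
Step 2: δ(p1, □) = (p0, b, R) → bb[p0]□
Step 3: δ(p0, □) = (p1, □, R) → bb□[p1]□
Step 4: δ(p1, □) = (p0, b, R) → bb□b[p0]□

State sequence: p0 → p1 → p0 → p1 → p0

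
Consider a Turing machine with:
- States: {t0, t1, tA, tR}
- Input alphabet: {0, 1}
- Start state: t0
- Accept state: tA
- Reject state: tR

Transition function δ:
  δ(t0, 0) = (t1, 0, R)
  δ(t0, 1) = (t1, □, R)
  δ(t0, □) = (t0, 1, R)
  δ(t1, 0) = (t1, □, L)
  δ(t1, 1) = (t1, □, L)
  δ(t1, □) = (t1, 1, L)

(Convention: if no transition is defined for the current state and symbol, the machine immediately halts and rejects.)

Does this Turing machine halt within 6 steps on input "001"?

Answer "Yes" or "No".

Execution trace:
Initial: [t0]001
Step 1: δ(t0, 0) = (t1, 0, R) → 0[t1]01
Step 2: δ(t1, 0) = (t1, □, L) → [t1]0□1
Step 3: δ(t1, 0) = (t1, □, L) → [t1]□□□1
Step 4: δ(t1, □) = (t1, 1, L) → [t1]□1□□1
Step 5: δ(t1, □) = (t1, 1, L) → [t1]□11□□1
Step 6: δ(t1, □) = (t1, 1, L) → [t1]□111□□1

The machine has not reached a halting state after 6 steps.
The machine did not halt within the 6-step bound.

Answer: No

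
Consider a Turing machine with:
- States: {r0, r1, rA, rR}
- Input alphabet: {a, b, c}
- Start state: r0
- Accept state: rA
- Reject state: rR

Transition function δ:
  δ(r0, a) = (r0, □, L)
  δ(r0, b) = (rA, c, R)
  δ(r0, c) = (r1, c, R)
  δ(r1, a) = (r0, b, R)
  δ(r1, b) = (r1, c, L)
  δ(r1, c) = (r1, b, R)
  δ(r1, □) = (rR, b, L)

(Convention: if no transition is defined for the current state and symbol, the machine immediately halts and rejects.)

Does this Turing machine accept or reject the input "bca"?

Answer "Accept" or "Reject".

Execution trace:
Initial: [r0]bca
Step 1: δ(r0, b) = (rA, c, R) → c[rA]ca

The machine reaches the accept state rA and halts.

Answer: Accept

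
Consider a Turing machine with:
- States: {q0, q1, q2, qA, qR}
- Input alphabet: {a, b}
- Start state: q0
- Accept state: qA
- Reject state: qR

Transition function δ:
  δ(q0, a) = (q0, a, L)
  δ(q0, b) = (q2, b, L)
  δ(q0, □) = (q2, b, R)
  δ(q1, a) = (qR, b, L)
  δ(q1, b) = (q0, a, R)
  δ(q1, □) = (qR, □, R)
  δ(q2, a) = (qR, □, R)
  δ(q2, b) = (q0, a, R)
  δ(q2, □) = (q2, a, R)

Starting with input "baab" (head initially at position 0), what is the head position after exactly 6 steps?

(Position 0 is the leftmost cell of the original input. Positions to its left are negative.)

Execution trace (head position shown):
Step 0: [q0]baab  (head at position 0)
Step 1: move left → [q2]□baab  (head at position -1)
Step 2: move right → a[q2]baab  (head at position 0)
Step 3: move right → aa[q0]aab  (head at position 1)
Step 4: move left → a[q0]aaab  (head at position 0)
Step 5: move left → [q0]aaaab  (head at position -1)
Step 6: move left → [q0]□aaaab  (head at position -2)

After 6 steps, the head is at position -2.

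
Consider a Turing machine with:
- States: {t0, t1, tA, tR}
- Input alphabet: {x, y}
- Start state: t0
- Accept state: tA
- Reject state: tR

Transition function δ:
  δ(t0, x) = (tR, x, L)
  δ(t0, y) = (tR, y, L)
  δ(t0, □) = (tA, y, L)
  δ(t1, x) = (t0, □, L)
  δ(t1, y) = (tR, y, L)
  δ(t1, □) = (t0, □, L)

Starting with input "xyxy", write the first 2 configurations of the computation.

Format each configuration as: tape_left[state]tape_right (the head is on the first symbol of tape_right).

Transitions applied:
Step 1: δ(t0, x) = (tR, x, L)

The first 2 configurations are:
[t0]xyxy ⊢ [tR]□xyxy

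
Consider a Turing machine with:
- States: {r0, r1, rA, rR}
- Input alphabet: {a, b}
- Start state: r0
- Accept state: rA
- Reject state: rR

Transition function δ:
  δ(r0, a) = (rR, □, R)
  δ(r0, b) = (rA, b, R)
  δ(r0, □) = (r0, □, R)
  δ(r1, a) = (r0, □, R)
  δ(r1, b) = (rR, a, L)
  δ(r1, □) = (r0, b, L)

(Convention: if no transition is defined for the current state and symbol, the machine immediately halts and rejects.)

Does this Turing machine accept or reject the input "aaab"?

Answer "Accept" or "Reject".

Execution trace:
Initial: [r0]aaab
Step 1: δ(r0, a) = (rR, □, R) → □[rR]aab

The machine reaches the reject state rR and halts.

Answer: Reject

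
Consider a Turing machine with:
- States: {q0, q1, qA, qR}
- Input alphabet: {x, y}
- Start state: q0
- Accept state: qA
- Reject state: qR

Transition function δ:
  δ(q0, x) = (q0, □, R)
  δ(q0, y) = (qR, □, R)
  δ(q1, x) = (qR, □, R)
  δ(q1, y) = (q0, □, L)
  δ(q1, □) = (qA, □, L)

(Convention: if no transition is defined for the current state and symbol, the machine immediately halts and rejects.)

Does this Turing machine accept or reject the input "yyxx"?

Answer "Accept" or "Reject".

Execution trace:
Initial: [q0]yyxx
Step 1: δ(q0, y) = (qR, □, R) → □[qR]yxx

The machine reaches the reject state qR and halts.

Answer: Reject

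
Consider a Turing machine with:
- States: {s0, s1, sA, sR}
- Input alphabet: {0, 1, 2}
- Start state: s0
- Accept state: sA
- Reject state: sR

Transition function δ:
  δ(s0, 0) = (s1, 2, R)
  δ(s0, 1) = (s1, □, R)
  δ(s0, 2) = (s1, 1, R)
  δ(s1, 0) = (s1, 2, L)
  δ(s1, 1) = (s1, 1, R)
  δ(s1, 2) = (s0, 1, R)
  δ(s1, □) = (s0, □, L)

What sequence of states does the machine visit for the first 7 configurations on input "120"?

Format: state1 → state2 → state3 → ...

Execution trace:
Initial: [s0]120
Step 1: δ(s0, 1) = (s1, □, R) → □[s1]20
Step 2: δ(s1, 2) = (s0, 1, R) → □1[s0]0
Step 3: δ(s0, 0) = (s1, 2, R) → □12[s1]□
Step 4: δ(s1, □) = (s0, □, L) → □1[s0]2□
Step 5: δ(s0, 2) = (s1, 1, R) → □11[s1]□
Step 6: δ(s1, □) = (s0, □, L) → □1[s0]1□

State sequence: s0 → s1 → s0 → s1 → s0 → s1 → s0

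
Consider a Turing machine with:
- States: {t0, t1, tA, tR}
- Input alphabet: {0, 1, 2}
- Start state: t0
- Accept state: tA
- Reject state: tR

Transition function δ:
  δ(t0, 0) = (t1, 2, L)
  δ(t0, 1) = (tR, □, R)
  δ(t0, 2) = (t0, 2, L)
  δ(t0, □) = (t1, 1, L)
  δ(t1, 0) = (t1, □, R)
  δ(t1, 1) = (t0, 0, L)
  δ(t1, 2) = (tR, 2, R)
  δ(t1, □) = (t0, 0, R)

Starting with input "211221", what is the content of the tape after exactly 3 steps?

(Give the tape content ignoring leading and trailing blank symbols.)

Execution trace:
Initial: [t0]211221
Step 1: δ(t0, 2) = (t0, 2, L) → [t0]□211221
Step 2: δ(t0, □) = (t1, 1, L) → [t1]□1211221
Step 3: δ(t1, □) = (t0, 0, R) → 0[t0]1211221

After 3 steps, the tape (ignoring leading/trailing blanks) is: 01211221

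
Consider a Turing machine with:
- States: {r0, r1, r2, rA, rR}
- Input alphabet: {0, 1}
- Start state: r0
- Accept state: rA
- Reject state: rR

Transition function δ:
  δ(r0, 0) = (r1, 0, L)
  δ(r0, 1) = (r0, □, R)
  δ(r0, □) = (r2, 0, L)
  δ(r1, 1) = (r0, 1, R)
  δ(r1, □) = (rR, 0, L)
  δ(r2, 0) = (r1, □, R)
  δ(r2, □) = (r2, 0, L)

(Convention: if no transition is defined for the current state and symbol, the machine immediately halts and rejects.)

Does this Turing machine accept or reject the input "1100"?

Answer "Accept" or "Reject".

Execution trace:
Initial: [r0]1100
Step 1: δ(r0, 1) = (r0, □, R) → □[r0]100
Step 2: δ(r0, 1) = (r0, □, R) → □□[r0]00
Step 3: δ(r0, 0) = (r1, 0, L) → □[r1]□00
Step 4: δ(r1, □) = (rR, 0, L) → [rR]□000

The machine reaches the reject state rR and halts.

Answer: Reject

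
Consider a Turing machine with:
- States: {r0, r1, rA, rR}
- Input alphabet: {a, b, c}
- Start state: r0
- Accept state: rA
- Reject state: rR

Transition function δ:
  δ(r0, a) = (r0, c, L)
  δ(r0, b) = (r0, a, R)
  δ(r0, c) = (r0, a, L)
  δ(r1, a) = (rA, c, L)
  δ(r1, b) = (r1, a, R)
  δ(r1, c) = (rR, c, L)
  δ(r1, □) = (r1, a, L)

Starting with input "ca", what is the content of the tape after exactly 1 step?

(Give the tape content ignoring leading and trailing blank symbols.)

Execution trace:
Initial: [r0]ca
Step 1: δ(r0, c) = (r0, a, L) → [r0]□aa

No transition is defined for δ(r0, □). By convention the machine halts and rejects.

After 1 step, the tape (ignoring leading/trailing blanks) is: aa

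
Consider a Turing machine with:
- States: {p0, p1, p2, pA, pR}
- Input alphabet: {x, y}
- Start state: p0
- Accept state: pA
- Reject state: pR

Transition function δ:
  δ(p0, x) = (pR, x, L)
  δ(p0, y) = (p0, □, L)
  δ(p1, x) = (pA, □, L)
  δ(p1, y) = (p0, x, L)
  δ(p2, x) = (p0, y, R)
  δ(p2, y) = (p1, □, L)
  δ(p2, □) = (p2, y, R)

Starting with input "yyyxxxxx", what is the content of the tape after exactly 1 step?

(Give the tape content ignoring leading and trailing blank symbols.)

Execution trace:
Initial: [p0]yyyxxxxx
Step 1: δ(p0, y) = (p0, □, L) → [p0]□□yyxxxxx

No transition is defined for δ(p0, □). By convention the machine halts and rejects.

After 1 step, the tape (ignoring leading/trailing blanks) is: yyxxxxx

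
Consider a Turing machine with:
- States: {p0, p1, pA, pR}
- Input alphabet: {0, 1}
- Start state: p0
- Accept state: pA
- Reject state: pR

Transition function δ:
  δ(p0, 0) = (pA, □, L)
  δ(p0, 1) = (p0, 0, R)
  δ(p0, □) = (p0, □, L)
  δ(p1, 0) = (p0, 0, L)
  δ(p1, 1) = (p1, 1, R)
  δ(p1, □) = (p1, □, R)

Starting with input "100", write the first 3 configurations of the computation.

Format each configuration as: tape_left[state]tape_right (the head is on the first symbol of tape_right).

Transitions applied:
Step 1: δ(p0, 1) = (p0, 0, R)
Step 2: δ(p0, 0) = (pA, □, L)

The first 3 configurations are:
[p0]100 ⊢ 0[p0]00 ⊢ [pA]0□0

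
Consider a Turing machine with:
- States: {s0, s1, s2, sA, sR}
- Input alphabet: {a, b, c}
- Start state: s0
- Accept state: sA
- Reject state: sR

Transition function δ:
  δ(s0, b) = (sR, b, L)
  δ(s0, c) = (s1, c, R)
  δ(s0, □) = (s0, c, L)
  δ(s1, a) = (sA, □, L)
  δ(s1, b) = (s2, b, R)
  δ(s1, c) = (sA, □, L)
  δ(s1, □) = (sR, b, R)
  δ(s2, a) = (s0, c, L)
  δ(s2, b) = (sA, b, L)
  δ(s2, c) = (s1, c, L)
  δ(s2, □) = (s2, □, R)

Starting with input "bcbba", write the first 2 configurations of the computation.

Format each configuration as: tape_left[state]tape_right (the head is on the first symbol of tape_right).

Transitions applied:
Step 1: δ(s0, b) = (sR, b, L)

The first 2 configurations are:
[s0]bcbba ⊢ [sR]□bcbba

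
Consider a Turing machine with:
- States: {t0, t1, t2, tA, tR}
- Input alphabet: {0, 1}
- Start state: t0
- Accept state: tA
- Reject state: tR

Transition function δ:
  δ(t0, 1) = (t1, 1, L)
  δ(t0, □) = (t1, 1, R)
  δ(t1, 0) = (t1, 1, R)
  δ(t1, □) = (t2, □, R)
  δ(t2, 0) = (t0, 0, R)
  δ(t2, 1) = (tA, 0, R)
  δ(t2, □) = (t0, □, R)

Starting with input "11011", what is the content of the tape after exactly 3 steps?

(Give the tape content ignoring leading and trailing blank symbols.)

Execution trace:
Initial: [t0]11011
Step 1: δ(t0, 1) = (t1, 1, L) → [t1]□11011
Step 2: δ(t1, □) = (t2, □, R) → □[t2]11011
Step 3: δ(t2, 1) = (tA, 0, R) → □0[tA]1011

The machine reaches the accept state tA and halts.

After 3 steps, the tape (ignoring leading/trailing blanks) is: 01011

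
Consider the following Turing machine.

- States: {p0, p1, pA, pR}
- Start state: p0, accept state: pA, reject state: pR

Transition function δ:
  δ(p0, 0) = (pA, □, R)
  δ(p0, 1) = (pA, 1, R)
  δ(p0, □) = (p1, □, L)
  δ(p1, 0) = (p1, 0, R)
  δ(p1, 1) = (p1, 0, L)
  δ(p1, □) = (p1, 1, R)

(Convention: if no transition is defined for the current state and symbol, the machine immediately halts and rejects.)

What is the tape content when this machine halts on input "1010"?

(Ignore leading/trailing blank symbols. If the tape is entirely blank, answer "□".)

Execution trace:
Initial: [p0]1010
Step 1: δ(p0, 1) = (pA, 1, R) → 1[pA]010

The machine reaches the accept state pA and halts.

Final tape (ignoring leading/trailing blanks): 1010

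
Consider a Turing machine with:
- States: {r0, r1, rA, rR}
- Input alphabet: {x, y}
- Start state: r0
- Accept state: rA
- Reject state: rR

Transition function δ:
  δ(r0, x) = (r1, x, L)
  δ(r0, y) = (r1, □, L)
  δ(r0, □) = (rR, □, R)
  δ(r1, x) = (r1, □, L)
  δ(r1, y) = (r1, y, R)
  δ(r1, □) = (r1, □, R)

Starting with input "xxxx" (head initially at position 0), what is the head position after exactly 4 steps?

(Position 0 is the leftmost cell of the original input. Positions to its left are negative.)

Execution trace (head position shown):
Step 0: [r0]xxxx  (head at position 0)
Step 1: move left → [r1]□xxxx  (head at position -1)
Step 2: move right → □[r1]xxxx  (head at position 0)
Step 3: move left → [r1]□□xxx  (head at position -1)
Step 4: move right → □[r1]□xxx  (head at position 0)

After 4 steps, the head is at position 0.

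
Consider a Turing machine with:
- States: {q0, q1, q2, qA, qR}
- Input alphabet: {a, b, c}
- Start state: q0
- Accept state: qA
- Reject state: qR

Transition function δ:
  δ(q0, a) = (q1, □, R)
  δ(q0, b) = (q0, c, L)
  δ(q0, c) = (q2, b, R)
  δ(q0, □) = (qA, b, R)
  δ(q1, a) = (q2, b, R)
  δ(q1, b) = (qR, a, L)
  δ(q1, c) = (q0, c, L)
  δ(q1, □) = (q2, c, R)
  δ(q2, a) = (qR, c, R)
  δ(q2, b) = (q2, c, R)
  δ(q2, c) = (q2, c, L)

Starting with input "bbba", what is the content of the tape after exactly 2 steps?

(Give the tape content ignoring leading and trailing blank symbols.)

Execution trace:
Initial: [q0]bbba
Step 1: δ(q0, b) = (q0, c, L) → [q0]□cbba
Step 2: δ(q0, □) = (qA, b, R) → b[qA]cbba

The machine reaches the accept state qA and halts.

After 2 steps, the tape (ignoring leading/trailing blanks) is: bcbba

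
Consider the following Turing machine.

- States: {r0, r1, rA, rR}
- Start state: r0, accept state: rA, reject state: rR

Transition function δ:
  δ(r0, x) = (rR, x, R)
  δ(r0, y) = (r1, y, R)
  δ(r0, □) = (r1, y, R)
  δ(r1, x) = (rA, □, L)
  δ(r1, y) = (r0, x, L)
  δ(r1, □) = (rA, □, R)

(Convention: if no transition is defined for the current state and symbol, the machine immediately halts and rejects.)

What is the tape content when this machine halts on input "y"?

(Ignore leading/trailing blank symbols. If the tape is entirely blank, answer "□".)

Execution trace:
Initial: [r0]y
Step 1: δ(r0, y) = (r1, y, R) → y[r1]□
Step 2: δ(r1, □) = (rA, □, R) → y□[rA]□

The machine reaches the accept state rA and halts.

Final tape (ignoring leading/trailing blanks): y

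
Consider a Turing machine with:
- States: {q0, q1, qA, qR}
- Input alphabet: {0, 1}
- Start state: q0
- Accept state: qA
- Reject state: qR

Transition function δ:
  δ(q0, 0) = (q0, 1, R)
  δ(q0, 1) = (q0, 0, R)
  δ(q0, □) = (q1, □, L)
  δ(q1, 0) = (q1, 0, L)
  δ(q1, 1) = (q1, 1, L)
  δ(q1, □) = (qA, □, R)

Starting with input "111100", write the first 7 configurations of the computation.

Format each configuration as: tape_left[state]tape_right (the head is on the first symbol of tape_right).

Transitions applied:
Step 1: δ(q0, 1) = (q0, 0, R)
Step 2: δ(q0, 1) = (q0, 0, R)
Step 3: δ(q0, 1) = (q0, 0, R)
Step 4: δ(q0, 1) = (q0, 0, R)
Step 5: δ(q0, 0) = (q0, 1, R)
Step 6: δ(q0, 0) = (q0, 1, R)

The first 7 configurations are:
[q0]111100 ⊢ 0[q0]11100 ⊢ 00[q0]1100 ⊢ 000[q0]100 ⊢ 0000[q0]00 ⊢ 00001[q0]0 ⊢ 000011[q0]□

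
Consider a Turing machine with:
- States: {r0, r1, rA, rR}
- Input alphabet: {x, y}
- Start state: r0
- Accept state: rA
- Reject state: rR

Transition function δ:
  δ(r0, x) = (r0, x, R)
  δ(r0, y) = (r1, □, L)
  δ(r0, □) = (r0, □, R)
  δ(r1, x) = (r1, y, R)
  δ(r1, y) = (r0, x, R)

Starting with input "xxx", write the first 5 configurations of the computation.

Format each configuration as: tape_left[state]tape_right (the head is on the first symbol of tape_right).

Transitions applied:
Step 1: δ(r0, x) = (r0, x, R)
Step 2: δ(r0, x) = (r0, x, R)
Step 3: δ(r0, x) = (r0, x, R)
Step 4: δ(r0, □) = (r0, □, R)

The first 5 configurations are:
[r0]xxx ⊢ x[r0]xx ⊢ xx[r0]x ⊢ xxx[r0]□ ⊢ xxx□[r0]□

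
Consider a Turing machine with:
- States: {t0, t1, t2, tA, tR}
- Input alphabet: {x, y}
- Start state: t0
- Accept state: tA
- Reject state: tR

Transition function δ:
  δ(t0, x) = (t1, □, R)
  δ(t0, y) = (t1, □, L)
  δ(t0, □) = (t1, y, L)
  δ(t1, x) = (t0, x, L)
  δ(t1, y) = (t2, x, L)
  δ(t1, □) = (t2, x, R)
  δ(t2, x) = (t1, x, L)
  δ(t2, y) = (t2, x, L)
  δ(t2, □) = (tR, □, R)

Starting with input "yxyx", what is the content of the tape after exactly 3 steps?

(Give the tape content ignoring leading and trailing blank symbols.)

Execution trace:
Initial: [t0]yxyx
Step 1: δ(t0, y) = (t1, □, L) → [t1]□□xyx
Step 2: δ(t1, □) = (t2, x, R) → x[t2]□xyx
Step 3: δ(t2, □) = (tR, □, R) → x□[tR]xyx

The machine reaches the reject state tR and halts.

After 3 steps, the tape (ignoring leading/trailing blanks) is: x□xyx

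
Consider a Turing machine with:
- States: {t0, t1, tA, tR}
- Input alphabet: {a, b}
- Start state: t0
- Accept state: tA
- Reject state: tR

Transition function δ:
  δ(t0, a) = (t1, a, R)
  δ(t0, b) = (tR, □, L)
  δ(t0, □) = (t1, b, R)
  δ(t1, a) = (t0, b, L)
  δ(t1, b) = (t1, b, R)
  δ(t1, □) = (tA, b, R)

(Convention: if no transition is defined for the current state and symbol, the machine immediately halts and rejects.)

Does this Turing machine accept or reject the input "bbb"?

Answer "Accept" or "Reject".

Execution trace:
Initial: [t0]bbb
Step 1: δ(t0, b) = (tR, □, L) → [tR]□□bb

The machine reaches the reject state tR and halts.

Answer: Reject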